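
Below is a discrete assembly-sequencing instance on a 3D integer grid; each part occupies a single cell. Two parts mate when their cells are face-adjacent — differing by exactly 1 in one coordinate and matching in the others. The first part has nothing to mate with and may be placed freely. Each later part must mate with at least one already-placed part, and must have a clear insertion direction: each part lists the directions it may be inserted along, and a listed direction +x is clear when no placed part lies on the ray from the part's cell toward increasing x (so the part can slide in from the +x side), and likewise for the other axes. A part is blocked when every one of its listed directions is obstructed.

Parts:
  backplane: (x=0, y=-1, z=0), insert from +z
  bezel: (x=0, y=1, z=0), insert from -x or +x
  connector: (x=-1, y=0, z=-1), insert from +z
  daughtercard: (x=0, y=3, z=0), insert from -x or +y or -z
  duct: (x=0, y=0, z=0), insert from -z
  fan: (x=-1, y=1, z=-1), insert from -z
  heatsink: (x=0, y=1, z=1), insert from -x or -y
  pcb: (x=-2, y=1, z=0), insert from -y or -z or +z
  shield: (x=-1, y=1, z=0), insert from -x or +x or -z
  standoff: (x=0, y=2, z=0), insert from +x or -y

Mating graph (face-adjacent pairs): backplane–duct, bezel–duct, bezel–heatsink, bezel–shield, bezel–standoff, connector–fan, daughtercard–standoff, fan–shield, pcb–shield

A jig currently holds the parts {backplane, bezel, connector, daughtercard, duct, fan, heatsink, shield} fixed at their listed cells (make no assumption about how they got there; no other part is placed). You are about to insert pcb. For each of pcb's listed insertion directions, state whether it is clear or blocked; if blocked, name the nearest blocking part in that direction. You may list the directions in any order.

-y: ray from pcb(-2, 1, 0) has no placed part ⇒ clear
-z: ray from pcb(-2, 1, 0) has no placed part ⇒ clear
+z: ray from pcb(-2, 1, 0) has no placed part ⇒ clear

+z: clear; -y: clear; -z: clear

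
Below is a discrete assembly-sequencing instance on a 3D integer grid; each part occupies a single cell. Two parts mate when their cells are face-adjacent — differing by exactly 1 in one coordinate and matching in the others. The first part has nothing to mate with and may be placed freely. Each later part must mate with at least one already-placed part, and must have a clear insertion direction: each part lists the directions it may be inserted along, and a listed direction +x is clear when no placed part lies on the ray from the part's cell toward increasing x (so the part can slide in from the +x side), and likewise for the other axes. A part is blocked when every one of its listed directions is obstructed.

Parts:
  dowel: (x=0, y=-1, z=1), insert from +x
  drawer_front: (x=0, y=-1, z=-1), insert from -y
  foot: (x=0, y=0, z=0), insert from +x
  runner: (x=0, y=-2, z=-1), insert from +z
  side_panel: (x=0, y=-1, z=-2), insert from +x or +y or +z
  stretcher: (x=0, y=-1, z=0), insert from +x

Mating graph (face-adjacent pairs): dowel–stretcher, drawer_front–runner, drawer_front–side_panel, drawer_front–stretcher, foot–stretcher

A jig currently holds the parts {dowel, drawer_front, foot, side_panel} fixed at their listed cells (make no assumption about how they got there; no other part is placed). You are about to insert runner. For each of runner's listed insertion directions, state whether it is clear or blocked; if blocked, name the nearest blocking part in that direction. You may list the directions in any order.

+z: clear

+z: ray from runner(0, -2, -1) has no placed part ⇒ clear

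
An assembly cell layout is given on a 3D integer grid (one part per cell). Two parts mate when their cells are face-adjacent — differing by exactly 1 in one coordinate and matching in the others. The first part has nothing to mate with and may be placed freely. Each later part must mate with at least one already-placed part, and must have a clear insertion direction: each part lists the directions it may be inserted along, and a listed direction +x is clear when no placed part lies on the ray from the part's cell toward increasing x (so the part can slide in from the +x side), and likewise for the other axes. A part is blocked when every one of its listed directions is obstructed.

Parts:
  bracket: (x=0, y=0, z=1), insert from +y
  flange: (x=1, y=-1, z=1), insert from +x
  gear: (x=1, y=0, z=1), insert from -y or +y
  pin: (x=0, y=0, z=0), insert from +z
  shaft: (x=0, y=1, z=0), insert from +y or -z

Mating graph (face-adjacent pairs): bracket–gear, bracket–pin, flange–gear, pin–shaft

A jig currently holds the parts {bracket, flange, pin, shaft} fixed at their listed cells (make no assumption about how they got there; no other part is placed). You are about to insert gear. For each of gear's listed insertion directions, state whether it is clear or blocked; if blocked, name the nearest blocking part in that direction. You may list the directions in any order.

-y: nearest on ray is flange@(1, -1, 1) ⇒ blocked
+y: ray from gear(1, 0, 1) has no placed part ⇒ clear

+y: clear; -y: blocked by flange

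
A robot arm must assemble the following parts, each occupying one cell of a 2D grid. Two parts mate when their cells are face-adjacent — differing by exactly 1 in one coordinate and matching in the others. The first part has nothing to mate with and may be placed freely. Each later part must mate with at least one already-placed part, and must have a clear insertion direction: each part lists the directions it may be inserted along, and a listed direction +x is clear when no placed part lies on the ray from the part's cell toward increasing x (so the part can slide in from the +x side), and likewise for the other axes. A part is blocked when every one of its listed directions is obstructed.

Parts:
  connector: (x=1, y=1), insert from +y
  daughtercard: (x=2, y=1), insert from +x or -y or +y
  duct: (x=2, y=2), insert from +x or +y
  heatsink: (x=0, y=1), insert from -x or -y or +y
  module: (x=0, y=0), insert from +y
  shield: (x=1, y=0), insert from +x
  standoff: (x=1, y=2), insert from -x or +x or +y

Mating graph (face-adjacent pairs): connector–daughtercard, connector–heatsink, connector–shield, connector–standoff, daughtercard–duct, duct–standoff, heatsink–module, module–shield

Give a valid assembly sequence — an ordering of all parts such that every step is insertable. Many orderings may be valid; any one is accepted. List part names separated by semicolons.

duct; daughtercard; connector; standoff; shield; module; heatsink

1. duct@(2, 2) [+x clear] — {duct}
2. daughtercard@(2, 1) [+x clear] — {daughtercard, duct}
3. connector@(1, 1) [+y clear] — {connector, daughtercard, duct}
4. standoff@(1, 2) [-x clear] — {connector, daughtercard, duct, standoff}
5. shield@(1, 0) [+x clear] — {connector, daughtercard, duct, shield, standoff}
6. module@(0, 0) [+y clear] — {connector, daughtercard, duct, module, shield, standoff}
7. heatsink@(0, 1) [-x clear] — {connector, daughtercard, duct, heatsink, module, shield, standoff}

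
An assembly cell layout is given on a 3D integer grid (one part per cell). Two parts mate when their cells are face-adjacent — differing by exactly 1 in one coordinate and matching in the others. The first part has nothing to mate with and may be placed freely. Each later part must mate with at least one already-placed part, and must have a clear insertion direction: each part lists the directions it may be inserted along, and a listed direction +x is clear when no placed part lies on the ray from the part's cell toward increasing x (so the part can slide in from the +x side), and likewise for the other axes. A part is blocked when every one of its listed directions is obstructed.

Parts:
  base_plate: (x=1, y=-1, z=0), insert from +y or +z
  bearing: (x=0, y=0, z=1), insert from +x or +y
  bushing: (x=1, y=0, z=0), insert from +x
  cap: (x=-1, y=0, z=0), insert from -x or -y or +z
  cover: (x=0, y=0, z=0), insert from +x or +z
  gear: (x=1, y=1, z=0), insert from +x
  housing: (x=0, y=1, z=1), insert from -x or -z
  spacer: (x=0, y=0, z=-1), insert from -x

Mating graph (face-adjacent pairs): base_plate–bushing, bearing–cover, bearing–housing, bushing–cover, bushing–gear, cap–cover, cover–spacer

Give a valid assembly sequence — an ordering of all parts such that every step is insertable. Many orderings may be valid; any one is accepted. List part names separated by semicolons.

1. cap@(-1, 0, 0) [-x clear] — {cap}
2. cover@(0, 0, 0) [+x clear] — {cap, cover}
3. bushing@(1, 0, 0) [+x clear] — {bushing, cap, cover}
4. bearing@(0, 0, 1) [+x clear] — {bearing, bushing, cap, cover}
5. base_plate@(1, -1, 0) [+z clear] — {base_plate, bearing, bushing, cap, cover}
6. gear@(1, 1, 0) [+x clear] — {base_plate, bearing, bushing, cap, cover, gear}
7. housing@(0, 1, 1) [-x clear] — {base_plate, bearing, bushing, cap, cover, gear, housing}
8. spacer@(0, 0, -1) [-x clear] — {base_plate, bearing, bushing, cap, cover, gear, housing, spacer}

cap; cover; bushing; bearing; base_plate; gear; housing; spacer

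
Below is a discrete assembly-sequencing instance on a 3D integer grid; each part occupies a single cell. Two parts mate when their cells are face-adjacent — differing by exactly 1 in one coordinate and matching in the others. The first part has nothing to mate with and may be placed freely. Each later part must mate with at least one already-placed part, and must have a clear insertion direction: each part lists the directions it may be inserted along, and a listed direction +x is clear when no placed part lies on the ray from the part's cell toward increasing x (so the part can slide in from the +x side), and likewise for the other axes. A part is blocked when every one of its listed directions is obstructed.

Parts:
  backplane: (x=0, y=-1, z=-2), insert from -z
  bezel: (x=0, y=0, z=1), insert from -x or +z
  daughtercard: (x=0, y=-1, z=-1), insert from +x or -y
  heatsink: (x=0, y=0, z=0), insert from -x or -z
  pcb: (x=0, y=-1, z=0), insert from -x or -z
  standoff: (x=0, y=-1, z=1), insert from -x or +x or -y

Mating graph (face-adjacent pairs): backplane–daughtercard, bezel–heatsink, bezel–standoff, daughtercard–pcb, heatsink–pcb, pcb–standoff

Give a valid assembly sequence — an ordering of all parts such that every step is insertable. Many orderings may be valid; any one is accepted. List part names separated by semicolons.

1. standoff@(0, -1, 1) [-x clear] — {standoff}
2. bezel@(0, 0, 1) [-x clear] — {bezel, standoff}
3. pcb@(0, -1, 0) [-x clear] — {bezel, pcb, standoff}
4. daughtercard@(0, -1, -1) [+x clear] — {bezel, daughtercard, pcb, standoff}
5. backplane@(0, -1, -2) [-z clear] — {backplane, bezel, daughtercard, pcb, standoff}
6. heatsink@(0, 0, 0) [-x clear] — {backplane, bezel, daughtercard, heatsink, pcb, standoff}

standoff; bezel; pcb; daughtercard; backplane; heatsink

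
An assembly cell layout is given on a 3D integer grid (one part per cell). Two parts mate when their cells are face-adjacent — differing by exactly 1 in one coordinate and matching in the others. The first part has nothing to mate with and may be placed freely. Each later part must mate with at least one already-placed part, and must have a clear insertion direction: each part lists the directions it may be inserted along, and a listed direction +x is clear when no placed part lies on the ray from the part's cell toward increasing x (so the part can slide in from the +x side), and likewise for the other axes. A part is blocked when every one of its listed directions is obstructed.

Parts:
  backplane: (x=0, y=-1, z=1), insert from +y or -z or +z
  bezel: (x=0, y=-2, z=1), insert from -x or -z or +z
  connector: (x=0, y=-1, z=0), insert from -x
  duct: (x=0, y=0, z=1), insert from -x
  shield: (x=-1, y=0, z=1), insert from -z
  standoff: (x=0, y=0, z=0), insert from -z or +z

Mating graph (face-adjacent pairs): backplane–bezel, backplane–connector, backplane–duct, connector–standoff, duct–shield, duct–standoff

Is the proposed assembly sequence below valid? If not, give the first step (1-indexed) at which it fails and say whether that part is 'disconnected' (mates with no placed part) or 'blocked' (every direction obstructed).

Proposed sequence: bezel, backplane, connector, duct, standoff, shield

1. bezel@(0, -2, 1) [-x clear] — {bezel}
2. backplane@(0, -1, 1) [+y clear] — {backplane, bezel}
3. connector@(0, -1, 0) [-x clear] — {backplane, bezel, connector}
4. duct@(0, 0, 1) [-x clear] — {backplane, bezel, connector, duct}
5. standoff@(0, 0, 0) [-z clear] — {backplane, bezel, connector, duct, standoff}
6. shield@(-1, 0, 1) [-z clear] — {backplane, bezel, connector, duct, shield, standoff}

Valid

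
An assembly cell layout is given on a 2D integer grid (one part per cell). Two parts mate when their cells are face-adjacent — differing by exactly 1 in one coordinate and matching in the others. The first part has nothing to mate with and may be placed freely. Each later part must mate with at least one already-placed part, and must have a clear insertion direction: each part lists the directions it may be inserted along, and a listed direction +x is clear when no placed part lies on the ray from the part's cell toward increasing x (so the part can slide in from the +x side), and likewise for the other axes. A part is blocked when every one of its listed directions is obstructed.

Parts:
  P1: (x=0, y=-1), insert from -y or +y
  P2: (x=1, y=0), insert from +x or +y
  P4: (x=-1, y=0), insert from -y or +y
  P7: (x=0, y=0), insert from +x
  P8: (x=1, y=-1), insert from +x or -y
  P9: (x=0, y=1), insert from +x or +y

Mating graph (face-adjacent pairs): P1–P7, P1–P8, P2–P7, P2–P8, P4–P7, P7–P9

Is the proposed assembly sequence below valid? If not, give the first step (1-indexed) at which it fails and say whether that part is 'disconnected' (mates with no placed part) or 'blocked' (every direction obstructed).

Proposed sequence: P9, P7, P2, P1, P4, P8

1. P9@(0, 1) [+x clear] — {P9}
2. P7@(0, 0) [+x clear] — {P7, P9}
3. P2@(1, 0) [+x clear] — {P2, P7, P9}
4. P1@(0, -1) [-y clear] — {P1, P2, P7, P9}
5. P4@(-1, 0) [-y clear] — {P1, P2, P4, P7, P9}
6. P8@(1, -1) [+x clear] — {P1, P2, P4, P7, P8, P9}

Valid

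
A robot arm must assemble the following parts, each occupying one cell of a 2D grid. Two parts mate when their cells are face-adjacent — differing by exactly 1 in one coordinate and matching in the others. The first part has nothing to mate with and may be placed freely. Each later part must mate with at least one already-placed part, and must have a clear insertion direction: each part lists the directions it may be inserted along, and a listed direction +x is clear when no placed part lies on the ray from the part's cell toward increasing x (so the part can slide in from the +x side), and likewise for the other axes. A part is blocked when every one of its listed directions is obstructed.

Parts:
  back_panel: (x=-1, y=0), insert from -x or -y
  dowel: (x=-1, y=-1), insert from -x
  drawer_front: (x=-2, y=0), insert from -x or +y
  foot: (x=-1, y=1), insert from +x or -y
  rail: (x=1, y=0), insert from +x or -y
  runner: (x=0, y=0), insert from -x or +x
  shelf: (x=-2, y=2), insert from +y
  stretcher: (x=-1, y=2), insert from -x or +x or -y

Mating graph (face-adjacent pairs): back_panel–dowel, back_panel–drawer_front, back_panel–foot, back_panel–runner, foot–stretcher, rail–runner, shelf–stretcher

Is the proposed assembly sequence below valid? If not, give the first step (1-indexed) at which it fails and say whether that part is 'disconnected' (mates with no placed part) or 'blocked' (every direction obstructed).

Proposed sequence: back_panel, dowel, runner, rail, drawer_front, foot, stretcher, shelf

Valid

1. back_panel@(-1, 0) [-x clear] — {back_panel}
2. dowel@(-1, -1) [-x clear] — {back_panel, dowel}
3. runner@(0, 0) [+x clear] — {back_panel, dowel, runner}
4. rail@(1, 0) [+x clear] — {back_panel, dowel, rail, runner}
5. drawer_front@(-2, 0) [-x clear] — {back_panel, dowel, drawer_front, rail, runner}
6. foot@(-1, 1) [+x clear] — {back_panel, dowel, drawer_front, foot, rail, runner}
7. stretcher@(-1, 2) [-x clear] — {back_panel, dowel, drawer_front, foot, rail, runner, stretcher}
8. shelf@(-2, 2) [+y clear] — {back_panel, dowel, drawer_front, foot, rail, runner, shelf, stretcher}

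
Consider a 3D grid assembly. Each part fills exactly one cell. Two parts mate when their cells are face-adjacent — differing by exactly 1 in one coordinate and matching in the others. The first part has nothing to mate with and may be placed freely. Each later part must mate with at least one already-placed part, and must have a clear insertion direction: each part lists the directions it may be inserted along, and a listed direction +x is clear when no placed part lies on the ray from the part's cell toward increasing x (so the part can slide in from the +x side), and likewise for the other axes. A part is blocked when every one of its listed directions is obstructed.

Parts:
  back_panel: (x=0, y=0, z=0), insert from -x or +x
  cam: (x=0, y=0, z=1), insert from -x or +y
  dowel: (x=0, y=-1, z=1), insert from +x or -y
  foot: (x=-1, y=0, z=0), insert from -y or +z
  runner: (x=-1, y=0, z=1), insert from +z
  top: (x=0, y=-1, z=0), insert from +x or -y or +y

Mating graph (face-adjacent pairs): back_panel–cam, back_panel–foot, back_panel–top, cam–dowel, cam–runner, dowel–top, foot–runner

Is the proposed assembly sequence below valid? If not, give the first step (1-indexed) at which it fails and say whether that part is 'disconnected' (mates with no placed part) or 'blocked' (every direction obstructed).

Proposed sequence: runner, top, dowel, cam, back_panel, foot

1. runner@(-1, 0, 1) [+z clear] — {runner}
2. top@(0, -1, 0) — no placed neighbour ⇒ disconnected

Invalid at step 2 (disconnected)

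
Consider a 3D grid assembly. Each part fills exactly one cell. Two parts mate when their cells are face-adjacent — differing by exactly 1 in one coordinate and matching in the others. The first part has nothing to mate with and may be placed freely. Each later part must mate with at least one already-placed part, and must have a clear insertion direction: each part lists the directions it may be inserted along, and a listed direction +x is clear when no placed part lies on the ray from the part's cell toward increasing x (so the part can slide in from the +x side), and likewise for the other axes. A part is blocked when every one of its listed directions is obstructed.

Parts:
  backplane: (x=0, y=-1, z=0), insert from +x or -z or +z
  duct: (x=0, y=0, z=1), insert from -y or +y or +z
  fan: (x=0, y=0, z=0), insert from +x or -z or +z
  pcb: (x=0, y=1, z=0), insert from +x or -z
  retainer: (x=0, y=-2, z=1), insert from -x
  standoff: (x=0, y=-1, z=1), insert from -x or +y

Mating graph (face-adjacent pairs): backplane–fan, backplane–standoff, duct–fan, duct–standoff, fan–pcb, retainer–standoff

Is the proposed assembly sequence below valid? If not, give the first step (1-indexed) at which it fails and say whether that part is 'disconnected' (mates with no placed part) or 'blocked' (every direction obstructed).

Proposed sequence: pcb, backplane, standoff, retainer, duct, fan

1. pcb@(0, 1, 0) [+x clear] — {pcb}
2. backplane@(0, -1, 0) — no placed neighbour ⇒ disconnected

Invalid at step 2 (disconnected)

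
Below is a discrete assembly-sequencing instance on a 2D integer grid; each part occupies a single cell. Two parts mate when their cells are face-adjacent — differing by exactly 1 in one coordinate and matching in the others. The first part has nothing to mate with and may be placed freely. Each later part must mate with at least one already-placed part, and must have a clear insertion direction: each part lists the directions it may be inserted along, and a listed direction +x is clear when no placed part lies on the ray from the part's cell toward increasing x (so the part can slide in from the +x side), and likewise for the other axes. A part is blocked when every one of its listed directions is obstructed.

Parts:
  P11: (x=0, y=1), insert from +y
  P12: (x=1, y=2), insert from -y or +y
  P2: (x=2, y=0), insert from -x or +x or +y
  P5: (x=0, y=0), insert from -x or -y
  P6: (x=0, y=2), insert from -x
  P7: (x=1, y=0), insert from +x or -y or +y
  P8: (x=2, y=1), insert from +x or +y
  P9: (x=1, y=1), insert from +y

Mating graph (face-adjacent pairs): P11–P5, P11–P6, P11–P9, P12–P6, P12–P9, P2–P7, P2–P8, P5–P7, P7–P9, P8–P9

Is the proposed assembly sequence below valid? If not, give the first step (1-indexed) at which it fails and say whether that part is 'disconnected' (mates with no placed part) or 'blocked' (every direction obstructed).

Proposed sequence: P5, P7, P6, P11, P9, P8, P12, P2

1. P5@(0, 0) [-x clear] — {P5}
2. P7@(1, 0) [+x clear] — {P5, P7}
3. P6@(0, 2) — no placed neighbour ⇒ disconnected

Invalid at step 3 (disconnected)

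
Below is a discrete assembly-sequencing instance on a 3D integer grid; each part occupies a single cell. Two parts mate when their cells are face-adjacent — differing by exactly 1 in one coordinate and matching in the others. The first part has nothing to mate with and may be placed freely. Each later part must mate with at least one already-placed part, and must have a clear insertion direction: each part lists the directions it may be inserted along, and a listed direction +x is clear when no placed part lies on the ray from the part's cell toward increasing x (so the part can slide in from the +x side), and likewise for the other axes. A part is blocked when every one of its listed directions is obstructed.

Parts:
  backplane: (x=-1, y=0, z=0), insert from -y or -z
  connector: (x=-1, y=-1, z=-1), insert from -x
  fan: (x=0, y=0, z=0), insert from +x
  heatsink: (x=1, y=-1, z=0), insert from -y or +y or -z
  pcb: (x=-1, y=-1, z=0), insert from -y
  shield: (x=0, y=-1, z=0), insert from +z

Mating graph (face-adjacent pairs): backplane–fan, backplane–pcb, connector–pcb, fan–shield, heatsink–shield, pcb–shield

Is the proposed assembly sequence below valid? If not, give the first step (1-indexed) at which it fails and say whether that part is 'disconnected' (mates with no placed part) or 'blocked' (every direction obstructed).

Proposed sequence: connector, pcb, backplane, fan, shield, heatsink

1. connector@(-1, -1, -1) [-x clear] — {connector}
2. pcb@(-1, -1, 0) [-y clear] — {connector, pcb}
3. backplane@(-1, 0, 0) [-z clear] — {backplane, connector, pcb}
4. fan@(0, 0, 0) [+x clear] — {backplane, connector, fan, pcb}
5. shield@(0, -1, 0) [+z clear] — {backplane, connector, fan, pcb, shield}
6. heatsink@(1, -1, 0) [-y clear] — {backplane, connector, fan, heatsink, pcb, shield}

Valid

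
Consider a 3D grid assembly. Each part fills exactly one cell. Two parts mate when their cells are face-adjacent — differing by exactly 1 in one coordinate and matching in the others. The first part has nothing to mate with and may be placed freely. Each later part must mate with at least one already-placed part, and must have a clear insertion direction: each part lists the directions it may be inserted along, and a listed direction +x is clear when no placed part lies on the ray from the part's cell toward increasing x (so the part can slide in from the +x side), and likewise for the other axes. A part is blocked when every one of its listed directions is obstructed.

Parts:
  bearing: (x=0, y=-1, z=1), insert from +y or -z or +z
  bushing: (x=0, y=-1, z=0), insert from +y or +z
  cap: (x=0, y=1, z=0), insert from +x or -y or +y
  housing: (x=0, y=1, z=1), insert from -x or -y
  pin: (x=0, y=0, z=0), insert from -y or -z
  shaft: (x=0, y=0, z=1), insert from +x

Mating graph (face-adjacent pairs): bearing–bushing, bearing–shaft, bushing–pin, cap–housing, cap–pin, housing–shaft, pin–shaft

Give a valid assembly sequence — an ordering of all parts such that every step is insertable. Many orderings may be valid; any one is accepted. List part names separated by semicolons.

1. shaft@(0, 0, 1) [+x clear] — {shaft}
2. pin@(0, 0, 0) [-y clear] — {pin, shaft}
3. cap@(0, 1, 0) [+x clear] — {cap, pin, shaft}
4. housing@(0, 1, 1) [-x clear] — {cap, housing, pin, shaft}
5. bushing@(0, -1, 0) [+z clear] — {bushing, cap, housing, pin, shaft}
6. bearing@(0, -1, 1) [+z clear] — {bearing, bushing, cap, housing, pin, shaft}

shaft; pin; cap; housing; bushing; bearing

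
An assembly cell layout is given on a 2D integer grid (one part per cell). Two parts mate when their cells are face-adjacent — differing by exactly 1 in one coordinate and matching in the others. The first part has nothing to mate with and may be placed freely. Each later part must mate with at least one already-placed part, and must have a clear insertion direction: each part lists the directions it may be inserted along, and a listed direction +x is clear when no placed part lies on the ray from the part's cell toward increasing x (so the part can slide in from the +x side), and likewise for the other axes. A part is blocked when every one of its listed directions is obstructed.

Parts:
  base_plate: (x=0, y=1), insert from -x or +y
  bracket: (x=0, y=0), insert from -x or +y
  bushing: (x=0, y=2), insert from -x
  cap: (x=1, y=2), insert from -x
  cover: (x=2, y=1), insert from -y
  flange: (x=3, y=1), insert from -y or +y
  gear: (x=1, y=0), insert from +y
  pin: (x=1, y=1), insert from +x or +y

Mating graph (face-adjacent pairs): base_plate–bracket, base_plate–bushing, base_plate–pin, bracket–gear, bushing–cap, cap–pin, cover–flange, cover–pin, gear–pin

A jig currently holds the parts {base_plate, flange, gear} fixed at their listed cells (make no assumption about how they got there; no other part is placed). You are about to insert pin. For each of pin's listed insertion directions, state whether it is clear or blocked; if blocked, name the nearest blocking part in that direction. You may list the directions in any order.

+x: blocked by flange; +y: clear

+x: nearest on ray is flange@(3, 1) ⇒ blocked
+y: ray from pin(1, 1) has no placed part ⇒ clear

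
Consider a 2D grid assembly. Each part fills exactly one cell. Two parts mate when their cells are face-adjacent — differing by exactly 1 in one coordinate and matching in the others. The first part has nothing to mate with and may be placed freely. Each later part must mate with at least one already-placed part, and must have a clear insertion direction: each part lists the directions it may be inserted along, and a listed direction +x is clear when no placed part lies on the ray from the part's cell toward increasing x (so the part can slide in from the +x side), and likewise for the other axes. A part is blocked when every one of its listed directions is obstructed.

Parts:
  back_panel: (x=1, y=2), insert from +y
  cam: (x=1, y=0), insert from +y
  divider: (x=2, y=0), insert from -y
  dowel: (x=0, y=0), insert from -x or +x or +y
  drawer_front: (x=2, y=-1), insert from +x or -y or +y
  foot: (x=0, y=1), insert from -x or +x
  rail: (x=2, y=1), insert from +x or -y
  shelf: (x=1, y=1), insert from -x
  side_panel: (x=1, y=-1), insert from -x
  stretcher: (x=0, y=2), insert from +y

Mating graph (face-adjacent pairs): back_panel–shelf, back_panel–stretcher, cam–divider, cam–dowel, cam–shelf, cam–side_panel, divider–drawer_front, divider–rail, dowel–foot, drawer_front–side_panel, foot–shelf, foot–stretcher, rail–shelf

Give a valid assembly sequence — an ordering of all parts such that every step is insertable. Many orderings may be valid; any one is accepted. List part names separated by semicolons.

1. side_panel@(1, -1) [-x clear] — {side_panel}
2. cam@(1, 0) [+y clear] — {cam, side_panel}
3. shelf@(1, 1) [-x clear] — {cam, shelf, side_panel}
4. rail@(2, 1) [+x clear] — {cam, rail, shelf, side_panel}
5. dowel@(0, 0) [-x clear] — {cam, dowel, rail, shelf, side_panel}
6. foot@(0, 1) [-x clear] — {cam, dowel, foot, rail, shelf, side_panel}
7. stretcher@(0, 2) [+y clear] — {cam, dowel, foot, rail, shelf, side_panel, stretcher}
8. back_panel@(1, 2) [+y clear] — {back_panel, cam, dowel, foot, rail, shelf, side_panel, stretcher}
9. divider@(2, 0) [-y clear] — {back_panel, cam, divider, dowel, foot, rail, shelf, side_panel, stretcher}
10. drawer_front@(2, -1) [+x clear] — {back_panel, cam, divider, dowel, drawer_front, foot, rail, shelf, side_panel, stretcher}

side_panel; cam; shelf; rail; dowel; foot; stretcher; back_panel; divider; drawer_front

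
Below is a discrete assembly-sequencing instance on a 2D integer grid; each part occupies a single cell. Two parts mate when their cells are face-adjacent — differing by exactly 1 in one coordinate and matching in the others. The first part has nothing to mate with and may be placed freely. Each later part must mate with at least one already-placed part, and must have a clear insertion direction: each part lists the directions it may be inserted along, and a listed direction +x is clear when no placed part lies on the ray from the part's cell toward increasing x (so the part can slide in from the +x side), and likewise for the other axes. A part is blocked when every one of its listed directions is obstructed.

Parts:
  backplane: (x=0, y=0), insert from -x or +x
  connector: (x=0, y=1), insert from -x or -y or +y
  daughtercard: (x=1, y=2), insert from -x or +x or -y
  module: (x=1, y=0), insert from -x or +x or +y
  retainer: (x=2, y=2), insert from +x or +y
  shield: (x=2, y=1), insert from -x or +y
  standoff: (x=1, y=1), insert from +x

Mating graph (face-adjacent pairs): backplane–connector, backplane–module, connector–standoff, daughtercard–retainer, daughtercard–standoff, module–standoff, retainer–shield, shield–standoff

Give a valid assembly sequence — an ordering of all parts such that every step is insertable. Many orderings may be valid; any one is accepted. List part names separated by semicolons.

1. backplane@(0, 0) [-x clear] — {backplane}
2. module@(1, 0) [+x clear] — {backplane, module}
3. standoff@(1, 1) [+x clear] — {backplane, module, standoff}
4. daughtercard@(1, 2) [-x clear] — {backplane, daughtercard, module, standoff}
5. connector@(0, 1) [-x clear] — {backplane, connector, daughtercard, module, standoff}
6. shield@(2, 1) [+y clear] — {backplane, connector, daughtercard, module, shield, standoff}
7. retainer@(2, 2) [+x clear] — {backplane, connector, daughtercard, module, retainer, shield, standoff}

backplane; module; standoff; daughtercard; connector; shield; retainer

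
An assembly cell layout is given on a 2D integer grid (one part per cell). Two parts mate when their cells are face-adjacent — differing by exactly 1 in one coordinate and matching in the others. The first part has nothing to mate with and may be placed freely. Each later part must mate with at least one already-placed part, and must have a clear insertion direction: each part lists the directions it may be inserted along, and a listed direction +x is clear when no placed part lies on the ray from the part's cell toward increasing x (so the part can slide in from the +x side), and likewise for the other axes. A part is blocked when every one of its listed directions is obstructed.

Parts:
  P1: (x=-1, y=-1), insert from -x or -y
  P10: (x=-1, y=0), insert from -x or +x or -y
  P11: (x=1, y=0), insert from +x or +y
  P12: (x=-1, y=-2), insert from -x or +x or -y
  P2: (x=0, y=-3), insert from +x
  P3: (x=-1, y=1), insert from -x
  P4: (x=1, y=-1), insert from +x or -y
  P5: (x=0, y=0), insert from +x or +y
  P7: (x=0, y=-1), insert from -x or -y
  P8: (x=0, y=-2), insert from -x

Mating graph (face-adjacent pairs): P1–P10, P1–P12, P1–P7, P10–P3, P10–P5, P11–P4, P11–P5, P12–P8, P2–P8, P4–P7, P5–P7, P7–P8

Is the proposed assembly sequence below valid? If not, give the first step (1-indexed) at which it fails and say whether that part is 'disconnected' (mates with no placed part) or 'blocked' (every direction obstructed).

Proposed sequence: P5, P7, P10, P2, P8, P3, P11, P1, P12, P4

Invalid at step 4 (disconnected)

1. P5@(0, 0) [+x clear] — {P5}
2. P7@(0, -1) [-x clear] — {P5, P7}
3. P10@(-1, 0) [-x clear] — {P10, P5, P7}
4. P2@(0, -3) — no placed neighbour ⇒ disconnected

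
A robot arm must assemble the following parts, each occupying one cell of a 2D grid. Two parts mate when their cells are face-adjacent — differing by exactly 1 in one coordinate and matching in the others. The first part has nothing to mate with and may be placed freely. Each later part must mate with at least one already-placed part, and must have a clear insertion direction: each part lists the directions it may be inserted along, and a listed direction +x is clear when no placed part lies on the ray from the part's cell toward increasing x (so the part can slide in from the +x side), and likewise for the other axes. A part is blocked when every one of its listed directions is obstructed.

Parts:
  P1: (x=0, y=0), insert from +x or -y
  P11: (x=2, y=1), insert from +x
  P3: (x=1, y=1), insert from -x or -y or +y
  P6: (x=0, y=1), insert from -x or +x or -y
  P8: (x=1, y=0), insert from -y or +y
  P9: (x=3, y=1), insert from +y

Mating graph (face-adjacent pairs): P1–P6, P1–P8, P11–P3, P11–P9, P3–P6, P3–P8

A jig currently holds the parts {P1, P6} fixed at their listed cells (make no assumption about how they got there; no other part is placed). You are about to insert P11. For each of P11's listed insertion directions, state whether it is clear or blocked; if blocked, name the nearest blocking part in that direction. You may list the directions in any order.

+x: clear

+x: ray from P11(2, 1) has no placed part ⇒ clear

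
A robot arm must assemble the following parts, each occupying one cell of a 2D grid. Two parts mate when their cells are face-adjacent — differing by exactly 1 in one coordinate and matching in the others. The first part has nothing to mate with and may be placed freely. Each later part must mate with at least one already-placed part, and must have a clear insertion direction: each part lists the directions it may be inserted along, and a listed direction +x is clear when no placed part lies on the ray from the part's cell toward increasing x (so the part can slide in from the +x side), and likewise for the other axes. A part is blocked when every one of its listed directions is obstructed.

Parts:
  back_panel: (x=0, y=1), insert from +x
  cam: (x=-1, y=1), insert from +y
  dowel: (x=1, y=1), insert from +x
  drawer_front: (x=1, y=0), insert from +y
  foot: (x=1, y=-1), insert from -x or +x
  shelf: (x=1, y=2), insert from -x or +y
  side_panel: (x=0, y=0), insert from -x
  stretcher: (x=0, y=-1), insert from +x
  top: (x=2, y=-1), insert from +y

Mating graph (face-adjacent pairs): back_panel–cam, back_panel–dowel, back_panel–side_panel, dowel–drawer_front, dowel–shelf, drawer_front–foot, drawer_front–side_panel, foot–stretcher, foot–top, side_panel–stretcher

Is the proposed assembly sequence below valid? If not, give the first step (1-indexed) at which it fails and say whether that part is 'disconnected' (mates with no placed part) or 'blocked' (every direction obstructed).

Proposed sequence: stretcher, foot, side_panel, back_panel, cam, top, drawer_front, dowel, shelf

1. stretcher@(0, -1) [+x clear] — {stretcher}
2. foot@(1, -1) [+x clear] — {foot, stretcher}
3. side_panel@(0, 0) [-x clear] — {foot, side_panel, stretcher}
4. back_panel@(0, 1) [+x clear] — {back_panel, foot, side_panel, stretcher}
5. cam@(-1, 1) [+y clear] — {back_panel, cam, foot, side_panel, stretcher}
6. top@(2, -1) [+y clear] — {back_panel, cam, foot, side_panel, stretcher, top}
7. drawer_front@(1, 0) [+y clear] — {back_panel, cam, drawer_front, foot, side_panel, stretcher, top}
8. dowel@(1, 1) [+x clear] — {back_panel, cam, dowel, drawer_front, foot, side_panel, stretcher, top}
9. shelf@(1, 2) [-x clear] — {back_panel, cam, dowel, drawer_front, foot, shelf, side_panel, stretcher, top}

Valid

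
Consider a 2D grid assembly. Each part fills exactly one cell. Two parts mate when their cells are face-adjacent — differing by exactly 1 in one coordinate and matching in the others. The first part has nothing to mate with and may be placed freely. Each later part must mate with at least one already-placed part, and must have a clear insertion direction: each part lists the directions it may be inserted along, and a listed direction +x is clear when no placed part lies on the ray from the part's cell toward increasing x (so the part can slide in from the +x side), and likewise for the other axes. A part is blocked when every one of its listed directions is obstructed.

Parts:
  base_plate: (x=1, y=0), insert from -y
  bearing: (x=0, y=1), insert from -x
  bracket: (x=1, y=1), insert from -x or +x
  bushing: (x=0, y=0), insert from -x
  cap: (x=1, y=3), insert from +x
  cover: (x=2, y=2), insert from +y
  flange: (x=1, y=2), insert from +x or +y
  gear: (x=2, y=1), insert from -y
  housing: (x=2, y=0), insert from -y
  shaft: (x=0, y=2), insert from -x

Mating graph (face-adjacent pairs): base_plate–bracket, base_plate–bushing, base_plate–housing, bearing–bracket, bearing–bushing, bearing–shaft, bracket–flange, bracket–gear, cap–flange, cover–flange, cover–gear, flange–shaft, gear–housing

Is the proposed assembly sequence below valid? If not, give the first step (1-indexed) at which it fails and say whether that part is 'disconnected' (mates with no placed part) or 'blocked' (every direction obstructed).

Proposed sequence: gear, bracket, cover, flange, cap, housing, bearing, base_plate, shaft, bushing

Valid

1. gear@(2, 1) [-y clear] — {gear}
2. bracket@(1, 1) [-x clear] — {bracket, gear}
3. cover@(2, 2) [+y clear] — {bracket, cover, gear}
4. flange@(1, 2) [+y clear] — {bracket, cover, flange, gear}
5. cap@(1, 3) [+x clear] — {bracket, cap, cover, flange, gear}
6. housing@(2, 0) [-y clear] — {bracket, cap, cover, flange, gear, housing}
7. bearing@(0, 1) [-x clear] — {bearing, bracket, cap, cover, flange, gear, housing}
8. base_plate@(1, 0) [-y clear] — {base_plate, bearing, bracket, cap, cover, flange, gear, housing}
9. shaft@(0, 2) [-x clear] — {base_plate, bearing, bracket, cap, cover, flange, gear, housing, shaft}
10. bushing@(0, 0) [-x clear] — {base_plate, bearing, bracket, bushing, cap, cover, flange, gear, housing, shaft}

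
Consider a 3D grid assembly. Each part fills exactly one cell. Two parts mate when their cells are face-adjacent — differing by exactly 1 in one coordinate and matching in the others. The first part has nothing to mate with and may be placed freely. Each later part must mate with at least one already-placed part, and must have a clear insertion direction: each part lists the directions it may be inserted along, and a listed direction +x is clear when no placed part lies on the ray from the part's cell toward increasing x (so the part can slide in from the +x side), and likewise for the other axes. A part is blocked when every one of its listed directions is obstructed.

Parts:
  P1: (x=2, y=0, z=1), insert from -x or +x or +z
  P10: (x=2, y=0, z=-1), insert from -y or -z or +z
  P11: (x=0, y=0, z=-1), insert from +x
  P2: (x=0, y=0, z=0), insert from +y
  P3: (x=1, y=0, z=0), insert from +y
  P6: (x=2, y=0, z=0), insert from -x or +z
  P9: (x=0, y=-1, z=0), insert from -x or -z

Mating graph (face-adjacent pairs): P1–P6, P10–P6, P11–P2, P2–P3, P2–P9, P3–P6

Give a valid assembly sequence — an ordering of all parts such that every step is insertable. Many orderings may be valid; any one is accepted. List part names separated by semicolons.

P1; P6; P3; P2; P11; P10; P9

1. P1@(2, 0, 1) [-x clear] — {P1}
2. P6@(2, 0, 0) [-x clear] — {P1, P6}
3. P3@(1, 0, 0) [+y clear] — {P1, P3, P6}
4. P2@(0, 0, 0) [+y clear] — {P1, P2, P3, P6}
5. P11@(0, 0, -1) [+x clear] — {P1, P11, P2, P3, P6}
6. P10@(2, 0, -1) [-y clear] — {P1, P10, P11, P2, P3, P6}
7. P9@(0, -1, 0) [-x clear] — {P1, P10, P11, P2, P3, P6, P9}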